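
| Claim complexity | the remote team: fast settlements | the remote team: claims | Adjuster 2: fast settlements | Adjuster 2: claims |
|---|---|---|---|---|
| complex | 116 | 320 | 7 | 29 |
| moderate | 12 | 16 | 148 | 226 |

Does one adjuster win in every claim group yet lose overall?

Complex: the remote team 116/320 = 36.2%, Adjuster 2 7/29 = 24.1% → the remote team
Moderate: the remote team 12/16 = 75.0%, Adjuster 2 148/226 = 65.5% → the remote team
Overall: the remote team 128/336 = 38.1%, Adjuster 2 155/255 = 60.8% → Adjuster 2
The remote team wins each claim group but Adjuster 2 wins overall — the comparison reverses. The remote team's claims skew toward complex, which has a lower base rate.

Yes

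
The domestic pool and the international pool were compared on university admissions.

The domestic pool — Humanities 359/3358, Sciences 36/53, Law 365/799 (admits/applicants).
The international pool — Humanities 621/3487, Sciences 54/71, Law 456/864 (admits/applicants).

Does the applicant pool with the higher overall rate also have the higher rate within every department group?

Humanities: the domestic pool 359/3358 = 10.7%, the international pool 621/3487 = 17.8% → the international pool
Sciences: the domestic pool 36/53 = 67.9%, the international pool 54/71 = 76.1% → the international pool
Law: the domestic pool 365/799 = 45.7%, the international pool 456/864 = 52.8% → the international pool
Overall: the domestic pool 760/4210 = 18.1%, the international pool 1131/4422 = 25.6% → the international pool
The international pool wins overall and in every department group — no reversal.

Yes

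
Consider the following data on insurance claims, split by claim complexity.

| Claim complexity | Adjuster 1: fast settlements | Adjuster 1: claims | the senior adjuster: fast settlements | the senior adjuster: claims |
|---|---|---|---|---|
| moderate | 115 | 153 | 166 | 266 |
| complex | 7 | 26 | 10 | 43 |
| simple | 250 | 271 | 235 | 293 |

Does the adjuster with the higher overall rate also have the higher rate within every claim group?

Yes

Moderate: Adjuster 1 115/153 = 75.2%, the senior adjuster 166/266 = 62.4% → Adjuster 1
Complex: Adjuster 1 7/26 = 26.9%, the senior adjuster 10/43 = 23.3% → Adjuster 1
Simple: Adjuster 1 250/271 = 92.3%, the senior adjuster 235/293 = 80.2% → Adjuster 1
Overall: Adjuster 1 372/450 = 82.7%, the senior adjuster 411/602 = 68.3% → Adjuster 1
Adjuster 1 wins overall and in every claim group — no reversal.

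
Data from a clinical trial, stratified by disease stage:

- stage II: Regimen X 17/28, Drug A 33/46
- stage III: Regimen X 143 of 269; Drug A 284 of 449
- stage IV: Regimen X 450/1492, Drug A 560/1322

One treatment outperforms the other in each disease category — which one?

Drug A

Stage II: Regimen X 17/28 = 60.7%, Drug A 33/46 = 71.7% → Drug A
Stage III: Regimen X 143/269 = 53.2%, Drug A 284/449 = 63.3% → Drug A
Stage IV: Regimen X 450/1492 = 30.2%, Drug A 560/1322 = 42.4% → Drug A
Drug A has the higher rate in all 3 groups.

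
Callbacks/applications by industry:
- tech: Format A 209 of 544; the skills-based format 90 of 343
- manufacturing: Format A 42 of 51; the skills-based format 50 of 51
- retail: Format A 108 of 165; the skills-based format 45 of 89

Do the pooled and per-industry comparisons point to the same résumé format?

No

Tech: Format A 209/544 = 38.4%, the skills-based format 90/343 = 26.2% → Format A
Manufacturing: Format A 42/51 = 82.4%, the skills-based format 50/51 = 98.0% → the skills-based format
Retail: Format A 108/165 = 65.5%, the skills-based format 45/89 = 50.6% → Format A
Overall: Format A 359/760 = 47.2%, the skills-based format 185/483 = 38.3% → Format A
Neither sweeps: Format A wins 2 of 3 groups, the skills-based format wins 1. Format A wins overall but not every group — no Simpson reversal.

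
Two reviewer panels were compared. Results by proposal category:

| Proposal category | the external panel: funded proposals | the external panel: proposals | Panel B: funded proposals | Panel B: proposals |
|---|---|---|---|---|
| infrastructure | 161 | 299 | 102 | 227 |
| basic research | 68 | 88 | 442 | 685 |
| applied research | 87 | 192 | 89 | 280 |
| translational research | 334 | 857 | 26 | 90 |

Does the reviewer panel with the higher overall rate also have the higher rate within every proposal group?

No

Infrastructure: the external panel 161/299 = 53.8%, Panel B 102/227 = 44.9% → the external panel
Basic research: the external panel 68/88 = 77.3%, Panel B 442/685 = 64.5% → the external panel
Applied research: the external panel 87/192 = 45.3%, Panel B 89/280 = 31.8% → the external panel
Translational research: the external panel 334/857 = 39.0%, Panel B 26/90 = 28.9% → the external panel
Overall: the external panel 650/1436 = 45.3%, Panel B 659/1282 = 51.4% → Panel B
The external panel wins each proposal group but Panel B wins overall — the comparison reverses. The external panel's proposals skew toward translational research, which has a lower base rate.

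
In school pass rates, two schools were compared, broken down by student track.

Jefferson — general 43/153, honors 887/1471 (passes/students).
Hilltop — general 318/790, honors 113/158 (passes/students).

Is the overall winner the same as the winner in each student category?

General: Jefferson 43/153 = 28.1%, Hilltop 318/790 = 40.3% → Hilltop
Honors: Jefferson 887/1471 = 60.3%, Hilltop 113/158 = 71.5% → Hilltop
Overall: Jefferson 930/1624 = 57.3%, Hilltop 431/948 = 45.5% → Jefferson
Hilltop wins each student group but Jefferson wins overall — the comparison reverses. Hilltop's students skew toward general, which has a lower base rate.

No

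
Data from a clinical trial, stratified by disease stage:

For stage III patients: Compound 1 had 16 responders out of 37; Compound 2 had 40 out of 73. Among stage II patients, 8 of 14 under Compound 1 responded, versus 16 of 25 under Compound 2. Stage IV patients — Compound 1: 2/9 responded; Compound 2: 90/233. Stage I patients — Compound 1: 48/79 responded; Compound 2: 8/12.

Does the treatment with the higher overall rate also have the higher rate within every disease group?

Stage III: Compound 1 16/37 = 43.2%, Compound 2 40/73 = 54.8% → Compound 2
Stage II: Compound 1 8/14 = 57.1%, Compound 2 16/25 = 64.0% → Compound 2
Stage IV: Compound 1 2/9 = 22.2%, Compound 2 90/233 = 38.6% → Compound 2
Stage I: Compound 1 48/79 = 60.8%, Compound 2 8/12 = 66.7% → Compound 2
Overall: Compound 1 74/139 = 53.2%, Compound 2 154/343 = 44.9% → Compound 1
Compound 2 wins each disease group but Compound 1 wins overall — the comparison reverses. Compound 2's patients skew toward stage IV, which has a lower base rate.

No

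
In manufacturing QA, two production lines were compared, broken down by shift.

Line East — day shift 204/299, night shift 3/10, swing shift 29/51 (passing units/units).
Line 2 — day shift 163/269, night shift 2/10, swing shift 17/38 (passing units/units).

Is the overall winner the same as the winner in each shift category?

Yes

Day shift: Line East 204/299 = 68.2%, Line 2 163/269 = 60.6% → Line East
Night shift: Line East 3/10 = 30.0%, Line 2 2/10 = 20.0% → Line East
Swing shift: Line East 29/51 = 56.9%, Line 2 17/38 = 44.7% → Line East
Overall: Line East 236/360 = 65.6%, Line 2 182/317 = 57.4% → Line East
Line East wins overall and in every shift group — no reversal.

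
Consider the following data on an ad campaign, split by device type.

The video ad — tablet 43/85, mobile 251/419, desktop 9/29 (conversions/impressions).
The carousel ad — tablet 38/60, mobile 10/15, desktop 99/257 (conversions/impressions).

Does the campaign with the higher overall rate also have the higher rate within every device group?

No

Tablet: the video ad 43/85 = 50.6%, the carousel ad 38/60 = 63.3% → the carousel ad
Mobile: the video ad 251/419 = 59.9%, the carousel ad 10/15 = 66.7% → the carousel ad
Desktop: the video ad 9/29 = 31.0%, the carousel ad 99/257 = 38.5% → the carousel ad
Overall: the video ad 303/533 = 56.8%, the carousel ad 147/332 = 44.3% → the video ad
The carousel ad wins each device group but the video ad wins overall — the comparison reverses. The carousel ad's impressions skew toward desktop, which has a lower base rate.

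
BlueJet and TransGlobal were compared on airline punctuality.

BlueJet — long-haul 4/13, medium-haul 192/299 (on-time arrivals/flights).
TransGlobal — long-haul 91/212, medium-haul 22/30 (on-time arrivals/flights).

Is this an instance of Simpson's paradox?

Yes

Long-haul: BlueJet 4/13 = 30.8%, TransGlobal 91/212 = 42.9% → TransGlobal
Medium-haul: BlueJet 192/299 = 64.2%, TransGlobal 22/30 = 73.3% → TransGlobal
Overall: BlueJet 196/312 = 62.8%, TransGlobal 113/242 = 46.7% → BlueJet
TransGlobal wins each route group but BlueJet wins overall — the comparison reverses. TransGlobal's flights skew toward long-haul, which has a lower base rate.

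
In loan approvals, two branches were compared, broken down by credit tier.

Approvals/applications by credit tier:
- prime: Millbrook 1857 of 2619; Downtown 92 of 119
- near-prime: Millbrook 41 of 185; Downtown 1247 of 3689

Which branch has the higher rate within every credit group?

Prime: Millbrook 1857/2619 = 70.9%, Downtown 92/119 = 77.3% → Downtown
Near-prime: Millbrook 41/185 = 22.2%, Downtown 1247/3689 = 33.8% → Downtown
Downtown has the higher rate in both groups.

Downtown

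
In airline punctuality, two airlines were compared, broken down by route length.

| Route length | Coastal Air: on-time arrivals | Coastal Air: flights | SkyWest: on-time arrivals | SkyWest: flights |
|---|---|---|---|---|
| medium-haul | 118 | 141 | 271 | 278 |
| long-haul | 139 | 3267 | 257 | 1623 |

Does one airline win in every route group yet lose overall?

Medium-haul: Coastal Air 118/141 = 83.7%, SkyWest 271/278 = 97.5% → SkyWest
Long-haul: Coastal Air 139/3267 = 4.3%, SkyWest 257/1623 = 15.8% → SkyWest
Overall: Coastal Air 257/3408 = 7.5%, SkyWest 528/1901 = 27.8% → SkyWest
SkyWest wins overall and in every route group — no reversal.

No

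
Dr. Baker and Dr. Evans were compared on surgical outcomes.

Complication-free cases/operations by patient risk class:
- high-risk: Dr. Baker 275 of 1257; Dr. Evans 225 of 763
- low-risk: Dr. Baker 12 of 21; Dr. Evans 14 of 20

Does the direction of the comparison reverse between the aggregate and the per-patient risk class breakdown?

High-risk: Dr. Baker 275/1257 = 21.9%, Dr. Evans 225/763 = 29.5% → Dr. Evans
Low-risk: Dr. Baker 12/21 = 57.1%, Dr. Evans 14/20 = 70.0% → Dr. Evans
Overall: Dr. Baker 287/1278 = 22.5%, Dr. Evans 239/783 = 30.5% → Dr. Evans
Dr. Evans wins overall and in every patient risk group — no reversal.

No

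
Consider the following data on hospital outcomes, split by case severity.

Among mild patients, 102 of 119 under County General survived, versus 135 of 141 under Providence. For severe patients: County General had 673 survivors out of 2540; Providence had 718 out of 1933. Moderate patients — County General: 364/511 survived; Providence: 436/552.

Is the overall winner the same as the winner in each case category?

Mild: County General 102/119 = 85.7%, Providence 135/141 = 95.7% → Providence
Severe: County General 673/2540 = 26.5%, Providence 718/1933 = 37.1% → Providence
Moderate: County General 364/511 = 71.2%, Providence 436/552 = 79.0% → Providence
Overall: County General 1139/3170 = 35.9%, Providence 1289/2626 = 49.1% → Providence
Providence wins overall and in every case group — no reversal.

Yes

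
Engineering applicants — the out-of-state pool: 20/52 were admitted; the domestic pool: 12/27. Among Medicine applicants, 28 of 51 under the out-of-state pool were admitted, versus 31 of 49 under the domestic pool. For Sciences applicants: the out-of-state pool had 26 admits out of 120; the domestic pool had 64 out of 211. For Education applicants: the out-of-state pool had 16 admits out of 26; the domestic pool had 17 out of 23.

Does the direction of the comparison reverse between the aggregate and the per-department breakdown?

No

Engineering: the out-of-state pool 20/52 = 38.5%, the domestic pool 12/27 = 44.4% → the domestic pool
Medicine: the out-of-state pool 28/51 = 54.9%, the domestic pool 31/49 = 63.3% → the domestic pool
Sciences: the out-of-state pool 26/120 = 21.7%, the domestic pool 64/211 = 30.3% → the domestic pool
Education: the out-of-state pool 16/26 = 61.5%, the domestic pool 17/23 = 73.9% → the domestic pool
Overall: the out-of-state pool 90/249 = 36.1%, the domestic pool 124/310 = 40.0% → the domestic pool
The domestic pool wins overall and in every department group — no reversal.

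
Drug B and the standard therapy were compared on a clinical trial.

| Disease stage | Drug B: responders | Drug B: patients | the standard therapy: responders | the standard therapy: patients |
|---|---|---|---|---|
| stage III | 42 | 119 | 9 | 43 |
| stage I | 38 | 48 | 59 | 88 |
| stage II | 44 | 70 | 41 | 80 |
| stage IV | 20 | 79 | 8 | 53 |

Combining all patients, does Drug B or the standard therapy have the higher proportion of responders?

Stage III: Drug B 42/119 = 35.3%, the standard therapy 9/43 = 20.9% → Drug B
Stage I: Drug B 38/48 = 79.2%, the standard therapy 59/88 = 67.0% → Drug B
Stage II: Drug B 44/70 = 62.9%, the standard therapy 41/80 = 51.2% → Drug B
Stage IV: Drug B 20/79 = 25.3%, the standard therapy 8/53 = 15.1% → Drug B
Overall: Drug B 144/316 = 45.6%, the standard therapy 117/264 = 44.3% → Drug B

Drug B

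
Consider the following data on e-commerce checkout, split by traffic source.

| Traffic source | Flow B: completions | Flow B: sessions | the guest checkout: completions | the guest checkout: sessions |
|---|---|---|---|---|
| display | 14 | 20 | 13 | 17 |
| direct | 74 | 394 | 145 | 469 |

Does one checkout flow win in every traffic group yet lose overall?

Display: Flow B 14/20 = 70.0%, the guest checkout 13/17 = 76.5% → the guest checkout
Direct: Flow B 74/394 = 18.8%, the guest checkout 145/469 = 30.9% → the guest checkout
Overall: Flow B 88/414 = 21.3%, the guest checkout 158/486 = 32.5% → the guest checkout
The guest checkout wins overall and in every traffic group — no reversal.

No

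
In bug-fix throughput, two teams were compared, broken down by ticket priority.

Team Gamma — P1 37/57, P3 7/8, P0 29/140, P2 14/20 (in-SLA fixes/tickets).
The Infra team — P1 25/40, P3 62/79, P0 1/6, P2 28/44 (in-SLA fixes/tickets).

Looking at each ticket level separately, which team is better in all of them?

Team Gamma

P1: Team Gamma 37/57 = 64.9%, the Infra team 25/40 = 62.5% → Team Gamma
P3: Team Gamma 7/8 = 87.5%, the Infra team 62/79 = 78.5% → Team Gamma
P0: Team Gamma 29/140 = 20.7%, the Infra team 1/6 = 16.7% → Team Gamma
P2: Team Gamma 14/20 = 70.0%, the Infra team 28/44 = 63.6% → Team Gamma
Team Gamma has the higher rate in all 4 groups.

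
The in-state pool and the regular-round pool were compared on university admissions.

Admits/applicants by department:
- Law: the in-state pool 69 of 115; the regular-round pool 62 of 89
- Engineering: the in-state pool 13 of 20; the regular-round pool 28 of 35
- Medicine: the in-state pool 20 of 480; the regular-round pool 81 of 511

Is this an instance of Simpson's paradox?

Law: the in-state pool 69/115 = 60.0%, the regular-round pool 62/89 = 69.7% → the regular-round pool
Engineering: the in-state pool 13/20 = 65.0%, the regular-round pool 28/35 = 80.0% → the regular-round pool
Medicine: the in-state pool 20/480 = 4.2%, the regular-round pool 81/511 = 15.9% → the regular-round pool
Overall: the in-state pool 102/615 = 16.6%, the regular-round pool 171/635 = 26.9% → the regular-round pool
The regular-round pool wins overall and in every department group — no reversal.

No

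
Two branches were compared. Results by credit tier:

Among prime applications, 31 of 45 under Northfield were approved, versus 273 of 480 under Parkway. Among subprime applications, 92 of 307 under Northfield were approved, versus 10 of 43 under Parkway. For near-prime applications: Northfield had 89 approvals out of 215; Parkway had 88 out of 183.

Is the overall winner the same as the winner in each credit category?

No

Prime: Northfield 31/45 = 68.9%, Parkway 273/480 = 56.9% → Northfield
Subprime: Northfield 92/307 = 30.0%, Parkway 10/43 = 23.3% → Northfield
Near-prime: Northfield 89/215 = 41.4%, Parkway 88/183 = 48.1% → Parkway
Overall: Northfield 212/567 = 37.4%, Parkway 371/706 = 52.5% → Parkway
Neither sweeps: Northfield wins 2 of 3 groups, Parkway wins 1. Parkway wins overall but not every group — no Simpson reversal.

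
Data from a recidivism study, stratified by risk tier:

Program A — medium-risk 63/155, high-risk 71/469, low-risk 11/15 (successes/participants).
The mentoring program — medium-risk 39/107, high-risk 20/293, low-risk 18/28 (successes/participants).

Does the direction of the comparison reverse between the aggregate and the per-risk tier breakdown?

Medium-risk: Program A 63/155 = 40.6%, the mentoring program 39/107 = 36.4% → Program A
High-risk: Program A 71/469 = 15.1%, the mentoring program 20/293 = 6.8% → Program A
Low-risk: Program A 11/15 = 73.3%, the mentoring program 18/28 = 64.3% → Program A
Overall: Program A 145/639 = 22.7%, the mentoring program 77/428 = 18.0% → Program A
Program A wins overall and in every risk group — no reversal.

No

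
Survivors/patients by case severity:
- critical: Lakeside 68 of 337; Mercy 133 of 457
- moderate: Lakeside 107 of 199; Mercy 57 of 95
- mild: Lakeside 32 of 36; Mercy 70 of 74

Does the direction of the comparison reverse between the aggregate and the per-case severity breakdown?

Critical: Lakeside 68/337 = 20.2%, Mercy 133/457 = 29.1% → Mercy
Moderate: Lakeside 107/199 = 53.8%, Mercy 57/95 = 60.0% → Mercy
Mild: Lakeside 32/36 = 88.9%, Mercy 70/74 = 94.6% → Mercy
Overall: Lakeside 207/572 = 36.2%, Mercy 260/626 = 41.5% → Mercy
Mercy wins overall and in every case group — no reversal.

No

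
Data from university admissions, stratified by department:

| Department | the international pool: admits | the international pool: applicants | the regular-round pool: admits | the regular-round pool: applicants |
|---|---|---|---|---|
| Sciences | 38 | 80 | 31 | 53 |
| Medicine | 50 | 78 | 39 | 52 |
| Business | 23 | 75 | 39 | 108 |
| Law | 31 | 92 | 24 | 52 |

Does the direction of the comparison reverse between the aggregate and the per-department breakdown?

Sciences: the international pool 38/80 = 47.5%, the regular-round pool 31/53 = 58.5% → the regular-round pool
Medicine: the international pool 50/78 = 64.1%, the regular-round pool 39/52 = 75.0% → the regular-round pool
Business: the international pool 23/75 = 30.7%, the regular-round pool 39/108 = 36.1% → the regular-round pool
Law: the international pool 31/92 = 33.7%, the regular-round pool 24/52 = 46.2% → the regular-round pool
Overall: the international pool 142/325 = 43.7%, the regular-round pool 133/265 = 50.2% → the regular-round pool
The regular-round pool wins overall and in every department group — no reversal.

No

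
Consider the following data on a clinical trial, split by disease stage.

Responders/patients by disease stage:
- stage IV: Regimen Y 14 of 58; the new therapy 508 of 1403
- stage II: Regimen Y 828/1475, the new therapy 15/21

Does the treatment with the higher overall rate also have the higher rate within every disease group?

Stage IV: Regimen Y 14/58 = 24.1%, the new therapy 508/1403 = 36.2% → the new therapy
Stage II: Regimen Y 828/1475 = 56.1%, the new therapy 15/21 = 71.4% → the new therapy
Overall: Regimen Y 842/1533 = 54.9%, the new therapy 523/1424 = 36.7% → Regimen Y
The new therapy wins each disease group but Regimen Y wins overall — the comparison reverses. The new therapy's patients skew toward stage IV, which has a lower base rate.

No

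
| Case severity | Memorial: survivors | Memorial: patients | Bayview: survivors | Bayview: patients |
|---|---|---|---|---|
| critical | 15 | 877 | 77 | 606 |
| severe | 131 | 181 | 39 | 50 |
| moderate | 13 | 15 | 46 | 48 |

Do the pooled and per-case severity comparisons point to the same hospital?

Yes

Critical: Memorial 15/877 = 1.7%, Bayview 77/606 = 12.7% → Bayview
Severe: Memorial 131/181 = 72.4%, Bayview 39/50 = 78.0% → Bayview
Moderate: Memorial 13/15 = 86.7%, Bayview 46/48 = 95.8% → Bayview
Overall: Memorial 159/1073 = 14.8%, Bayview 162/704 = 23.0% → Bayview
Bayview wins overall and in every case group — no reversal.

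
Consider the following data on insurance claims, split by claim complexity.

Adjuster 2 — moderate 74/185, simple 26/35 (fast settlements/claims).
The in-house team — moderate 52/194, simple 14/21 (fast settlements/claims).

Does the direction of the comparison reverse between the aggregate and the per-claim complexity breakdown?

No

Moderate: Adjuster 2 74/185 = 40.0%, the in-house team 52/194 = 26.8% → Adjuster 2
Simple: Adjuster 2 26/35 = 74.3%, the in-house team 14/21 = 66.7% → Adjuster 2
Overall: Adjuster 2 100/220 = 45.5%, the in-house team 66/215 = 30.7% → Adjuster 2
Adjuster 2 wins overall and in every claim group — no reversal.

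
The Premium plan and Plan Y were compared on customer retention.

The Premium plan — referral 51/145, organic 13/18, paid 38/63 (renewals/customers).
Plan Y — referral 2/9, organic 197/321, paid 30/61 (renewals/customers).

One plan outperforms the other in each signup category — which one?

the Premium plan

Referral: the Premium plan 51/145 = 35.2%, Plan Y 2/9 = 22.2% → the Premium plan
Organic: the Premium plan 13/18 = 72.2%, Plan Y 197/321 = 61.4% → the Premium plan
Paid: the Premium plan 38/63 = 60.3%, Plan Y 30/61 = 49.2% → the Premium plan
The Premium plan has the higher rate in all 3 groups.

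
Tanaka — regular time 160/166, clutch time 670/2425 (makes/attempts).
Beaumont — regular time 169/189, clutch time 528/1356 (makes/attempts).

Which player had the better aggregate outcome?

Beaumont

Regular time: Tanaka 160/166 = 96.4%, Beaumont 169/189 = 89.4% → Tanaka
Clutch time: Tanaka 670/2425 = 27.6%, Beaumont 528/1356 = 38.9% → Beaumont
Overall: Tanaka 830/2591 = 32.0%, Beaumont 697/1545 = 45.1% → Beaumont
(Neither sweeps every game group, but Beaumont has the higher pooled rate.)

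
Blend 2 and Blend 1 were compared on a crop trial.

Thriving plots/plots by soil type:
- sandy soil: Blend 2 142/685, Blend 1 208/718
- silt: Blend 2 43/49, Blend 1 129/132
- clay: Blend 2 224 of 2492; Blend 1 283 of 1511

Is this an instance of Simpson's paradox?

No

Sandy soil: Blend 2 142/685 = 20.7%, Blend 1 208/718 = 29.0% → Blend 1
Silt: Blend 2 43/49 = 87.8%, Blend 1 129/132 = 97.7% → Blend 1
Clay: Blend 2 224/2492 = 9.0%, Blend 1 283/1511 = 18.7% → Blend 1
Overall: Blend 2 409/3226 = 12.7%, Blend 1 620/2361 = 26.3% → Blend 1
Blend 1 wins overall and in every soil group — no reversal.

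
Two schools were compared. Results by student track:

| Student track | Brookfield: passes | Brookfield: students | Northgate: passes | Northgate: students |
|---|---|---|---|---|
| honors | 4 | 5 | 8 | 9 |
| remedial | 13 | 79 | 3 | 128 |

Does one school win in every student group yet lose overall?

No

Honors: Brookfield 4/5 = 80.0%, Northgate 8/9 = 88.9% → Northgate
Remedial: Brookfield 13/79 = 16.5%, Northgate 3/128 = 2.3% → Brookfield
Overall: Brookfield 17/84 = 20.2%, Northgate 11/137 = 8.0% → Brookfield
Neither sweeps: Brookfield wins 1 of 2 groups, Northgate wins 1. Brookfield wins overall but not every group — no Simpson reversal.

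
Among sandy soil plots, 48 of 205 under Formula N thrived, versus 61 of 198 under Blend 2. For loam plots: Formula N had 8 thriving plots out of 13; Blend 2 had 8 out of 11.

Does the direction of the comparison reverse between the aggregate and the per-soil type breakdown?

Sandy soil: Formula N 48/205 = 23.4%, Blend 2 61/198 = 30.8% → Blend 2
Loam: Formula N 8/13 = 61.5%, Blend 2 8/11 = 72.7% → Blend 2
Overall: Formula N 56/218 = 25.7%, Blend 2 69/209 = 33.0% → Blend 2
Blend 2 wins overall and in every soil group — no reversal.

No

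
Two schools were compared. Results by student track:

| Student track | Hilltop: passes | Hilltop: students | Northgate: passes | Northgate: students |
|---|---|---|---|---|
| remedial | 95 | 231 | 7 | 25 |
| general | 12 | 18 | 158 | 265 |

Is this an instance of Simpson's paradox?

Yes

Remedial: Hilltop 95/231 = 41.1%, Northgate 7/25 = 28.0% → Hilltop
General: Hilltop 12/18 = 66.7%, Northgate 158/265 = 59.6% → Hilltop
Overall: Hilltop 107/249 = 43.0%, Northgate 165/290 = 56.9% → Northgate
Hilltop wins each student group but Northgate wins overall — the comparison reverses. Hilltop's students skew toward remedial, which has a lower base rate.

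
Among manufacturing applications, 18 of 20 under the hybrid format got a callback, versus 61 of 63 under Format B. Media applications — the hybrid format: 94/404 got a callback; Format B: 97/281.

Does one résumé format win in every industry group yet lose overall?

No

Manufacturing: the hybrid format 18/20 = 90.0%, Format B 61/63 = 96.8% → Format B
Media: the hybrid format 94/404 = 23.3%, Format B 97/281 = 34.5% → Format B
Overall: the hybrid format 112/424 = 26.4%, Format B 158/344 = 45.9% → Format B
Format B wins overall and in every industry group — no reversal.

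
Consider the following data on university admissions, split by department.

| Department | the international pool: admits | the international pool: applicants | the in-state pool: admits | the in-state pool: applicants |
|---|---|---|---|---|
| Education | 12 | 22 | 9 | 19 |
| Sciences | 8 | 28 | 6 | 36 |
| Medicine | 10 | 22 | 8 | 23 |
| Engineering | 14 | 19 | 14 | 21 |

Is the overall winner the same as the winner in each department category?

Yes

Education: the international pool 12/22 = 54.5%, the in-state pool 9/19 = 47.4% → the international pool
Sciences: the international pool 8/28 = 28.6%, the in-state pool 6/36 = 16.7% → the international pool
Medicine: the international pool 10/22 = 45.5%, the in-state pool 8/23 = 34.8% → the international pool
Engineering: the international pool 14/19 = 73.7%, the in-state pool 14/21 = 66.7% → the international pool
Overall: the international pool 44/91 = 48.4%, the in-state pool 37/99 = 37.4% → the international pool
The international pool wins overall and in every department group — no reversal.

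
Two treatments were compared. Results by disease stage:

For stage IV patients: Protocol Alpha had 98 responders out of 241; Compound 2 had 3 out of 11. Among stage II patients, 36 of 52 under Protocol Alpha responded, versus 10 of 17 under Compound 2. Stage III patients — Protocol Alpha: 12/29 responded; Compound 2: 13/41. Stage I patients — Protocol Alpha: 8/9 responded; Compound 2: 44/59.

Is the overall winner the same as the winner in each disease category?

No

Stage IV: Protocol Alpha 98/241 = 40.7%, Compound 2 3/11 = 27.3% → Protocol Alpha
Stage II: Protocol Alpha 36/52 = 69.2%, Compound 2 10/17 = 58.8% → Protocol Alpha
Stage III: Protocol Alpha 12/29 = 41.4%, Compound 2 13/41 = 31.7% → Protocol Alpha
Stage I: Protocol Alpha 8/9 = 88.9%, Compound 2 44/59 = 74.6% → Protocol Alpha
Overall: Protocol Alpha 154/331 = 46.5%, Compound 2 70/128 = 54.7% → Compound 2
Protocol Alpha wins each disease group but Compound 2 wins overall — the comparison reverses. Protocol Alpha's patients skew toward stage IV, which has a lower base rate.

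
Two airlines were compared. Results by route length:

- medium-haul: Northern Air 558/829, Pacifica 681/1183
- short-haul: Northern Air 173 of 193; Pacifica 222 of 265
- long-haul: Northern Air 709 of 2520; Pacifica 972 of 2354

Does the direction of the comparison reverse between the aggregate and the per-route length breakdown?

Medium-haul: Northern Air 558/829 = 67.3%, Pacifica 681/1183 = 57.6% → Northern Air
Short-haul: Northern Air 173/193 = 89.6%, Pacifica 222/265 = 83.8% → Northern Air
Long-haul: Northern Air 709/2520 = 28.1%, Pacifica 972/2354 = 41.3% → Pacifica
Overall: Northern Air 1440/3542 = 40.7%, Pacifica 1875/3802 = 49.3% → Pacifica
Neither sweeps: Northern Air wins 2 of 3 groups, Pacifica wins 1. Pacifica wins overall but not every group — no Simpson reversal.

No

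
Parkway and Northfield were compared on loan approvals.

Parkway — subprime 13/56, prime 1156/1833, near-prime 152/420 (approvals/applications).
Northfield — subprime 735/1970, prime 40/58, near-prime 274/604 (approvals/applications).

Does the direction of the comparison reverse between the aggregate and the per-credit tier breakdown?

Subprime: Parkway 13/56 = 23.2%, Northfield 735/1970 = 37.3% → Northfield
Prime: Parkway 1156/1833 = 63.1%, Northfield 40/58 = 69.0% → Northfield
Near-prime: Parkway 152/420 = 36.2%, Northfield 274/604 = 45.4% → Northfield
Overall: Parkway 1321/2309 = 57.2%, Northfield 1049/2632 = 39.9% → Parkway
Northfield wins each credit group but Parkway wins overall — the comparison reverses. Northfield's applications skew toward subprime, which has a lower base rate.

Yes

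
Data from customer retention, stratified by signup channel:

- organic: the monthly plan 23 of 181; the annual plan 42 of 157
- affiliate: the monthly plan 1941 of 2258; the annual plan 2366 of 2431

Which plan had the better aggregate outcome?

the annual plan

Organic: the monthly plan 23/181 = 12.7%, the annual plan 42/157 = 26.8% → the annual plan
Affiliate: the monthly plan 1941/2258 = 86.0%, the annual plan 2366/2431 = 97.3% → the annual plan
Overall: the monthly plan 1964/2439 = 80.5%, the annual plan 2408/2588 = 93.0% → the annual plan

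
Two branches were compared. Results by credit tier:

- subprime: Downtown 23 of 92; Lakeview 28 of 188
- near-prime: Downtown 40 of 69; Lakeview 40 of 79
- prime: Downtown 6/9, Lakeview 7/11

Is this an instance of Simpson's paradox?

No

Subprime: Downtown 23/92 = 25.0%, Lakeview 28/188 = 14.9% → Downtown
Near-prime: Downtown 40/69 = 58.0%, Lakeview 40/79 = 50.6% → Downtown
Prime: Downtown 6/9 = 66.7%, Lakeview 7/11 = 63.6% → Downtown
Overall: Downtown 69/170 = 40.6%, Lakeview 75/278 = 27.0% → Downtown
Downtown wins overall and in every credit group — no reversal.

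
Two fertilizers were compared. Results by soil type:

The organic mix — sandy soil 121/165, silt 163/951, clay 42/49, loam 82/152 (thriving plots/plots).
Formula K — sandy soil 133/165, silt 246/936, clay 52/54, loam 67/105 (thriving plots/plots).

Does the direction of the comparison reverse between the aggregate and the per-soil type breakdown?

No

Sandy soil: the organic mix 121/165 = 73.3%, Formula K 133/165 = 80.6% → Formula K
Silt: the organic mix 163/951 = 17.1%, Formula K 246/936 = 26.3% → Formula K
Clay: the organic mix 42/49 = 85.7%, Formula K 52/54 = 96.3% → Formula K
Loam: the organic mix 82/152 = 53.9%, Formula K 67/105 = 63.8% → Formula K
Overall: the organic mix 408/1317 = 31.0%, Formula K 498/1260 = 39.5% → Formula K
Formula K wins overall and in every soil group — no reversal.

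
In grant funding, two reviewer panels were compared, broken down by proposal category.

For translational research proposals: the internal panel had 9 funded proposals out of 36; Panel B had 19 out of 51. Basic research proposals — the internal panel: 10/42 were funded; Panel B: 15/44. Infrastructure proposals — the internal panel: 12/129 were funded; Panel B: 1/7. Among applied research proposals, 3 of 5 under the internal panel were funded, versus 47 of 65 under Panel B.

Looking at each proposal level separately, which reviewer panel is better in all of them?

Panel B

Translational research: the internal panel 9/36 = 25.0%, Panel B 19/51 = 37.3% → Panel B
Basic research: the internal panel 10/42 = 23.8%, Panel B 15/44 = 34.1% → Panel B
Infrastructure: the internal panel 12/129 = 9.3%, Panel B 1/7 = 14.3% → Panel B
Applied research: the internal panel 3/5 = 60.0%, Panel B 47/65 = 72.3% → Panel B
Panel B has the higher rate in all 4 groups.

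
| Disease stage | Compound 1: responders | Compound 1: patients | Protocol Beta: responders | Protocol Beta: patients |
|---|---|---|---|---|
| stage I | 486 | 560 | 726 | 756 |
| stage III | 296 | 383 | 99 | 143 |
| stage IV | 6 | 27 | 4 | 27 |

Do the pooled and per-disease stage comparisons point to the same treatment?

Stage I: Compound 1 486/560 = 86.8%, Protocol Beta 726/756 = 96.0% → Protocol Beta
Stage III: Compound 1 296/383 = 77.3%, Protocol Beta 99/143 = 69.2% → Compound 1
Stage IV: Compound 1 6/27 = 22.2%, Protocol Beta 4/27 = 14.8% → Compound 1
Overall: Compound 1 788/970 = 81.2%, Protocol Beta 829/926 = 89.5% → Protocol Beta
Neither sweeps: Compound 1 wins 2 of 3 groups, Protocol Beta wins 1. Protocol Beta wins overall but not every group — no Simpson reversal.

No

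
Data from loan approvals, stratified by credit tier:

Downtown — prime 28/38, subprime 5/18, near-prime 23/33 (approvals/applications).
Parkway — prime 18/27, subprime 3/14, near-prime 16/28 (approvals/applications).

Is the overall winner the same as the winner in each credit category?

Prime: Downtown 28/38 = 73.7%, Parkway 18/27 = 66.7% → Downtown
Subprime: Downtown 5/18 = 27.8%, Parkway 3/14 = 21.4% → Downtown
Near-prime: Downtown 23/33 = 69.7%, Parkway 16/28 = 57.1% → Downtown
Overall: Downtown 56/89 = 62.9%, Parkway 37/69 = 53.6% → Downtown
Downtown wins overall and in every credit group — no reversal.

Yes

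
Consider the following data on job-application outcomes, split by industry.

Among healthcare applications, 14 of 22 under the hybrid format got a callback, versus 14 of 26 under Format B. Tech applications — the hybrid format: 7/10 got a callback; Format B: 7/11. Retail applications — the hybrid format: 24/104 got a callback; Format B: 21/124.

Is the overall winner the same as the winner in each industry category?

Yes

Healthcare: the hybrid format 14/22 = 63.6%, Format B 14/26 = 53.8% → the hybrid format
Tech: the hybrid format 7/10 = 70.0%, Format B 7/11 = 63.6% → the hybrid format
Retail: the hybrid format 24/104 = 23.1%, Format B 21/124 = 16.9% → the hybrid format
Overall: the hybrid format 45/136 = 33.1%, Format B 42/161 = 26.1% → the hybrid format
The hybrid format wins overall and in every industry group — no reversal.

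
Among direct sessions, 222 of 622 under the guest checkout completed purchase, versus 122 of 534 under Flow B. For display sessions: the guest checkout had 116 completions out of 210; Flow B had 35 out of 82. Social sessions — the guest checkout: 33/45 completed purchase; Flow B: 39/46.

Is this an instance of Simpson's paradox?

Direct: the guest checkout 222/622 = 35.7%, Flow B 122/534 = 22.8% → the guest checkout
Display: the guest checkout 116/210 = 55.2%, Flow B 35/82 = 42.7% → the guest checkout
Social: the guest checkout 33/45 = 73.3%, Flow B 39/46 = 84.8% → Flow B
Overall: the guest checkout 371/877 = 42.3%, Flow B 196/662 = 29.6% → the guest checkout
Neither sweeps: the guest checkout wins 2 of 3 groups, Flow B wins 1. The guest checkout wins overall but not every group — no Simpson reversal.

No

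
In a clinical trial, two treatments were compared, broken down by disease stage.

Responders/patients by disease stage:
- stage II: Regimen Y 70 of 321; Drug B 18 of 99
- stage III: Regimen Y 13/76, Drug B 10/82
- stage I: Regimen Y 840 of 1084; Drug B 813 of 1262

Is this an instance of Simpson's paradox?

No

Stage II: Regimen Y 70/321 = 21.8%, Drug B 18/99 = 18.2% → Regimen Y
Stage III: Regimen Y 13/76 = 17.1%, Drug B 10/82 = 12.2% → Regimen Y
Stage I: Regimen Y 840/1084 = 77.5%, Drug B 813/1262 = 64.4% → Regimen Y
Overall: Regimen Y 923/1481 = 62.3%, Drug B 841/1443 = 58.3% → Regimen Y
Regimen Y wins overall and in every disease group — no reversal.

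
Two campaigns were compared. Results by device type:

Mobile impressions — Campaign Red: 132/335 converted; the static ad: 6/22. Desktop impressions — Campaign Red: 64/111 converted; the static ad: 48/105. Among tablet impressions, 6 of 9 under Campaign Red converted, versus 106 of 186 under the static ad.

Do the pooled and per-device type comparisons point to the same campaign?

No

Mobile: Campaign Red 132/335 = 39.4%, the static ad 6/22 = 27.3% → Campaign Red
Desktop: Campaign Red 64/111 = 57.7%, the static ad 48/105 = 45.7% → Campaign Red
Tablet: Campaign Red 6/9 = 66.7%, the static ad 106/186 = 57.0% → Campaign Red
Overall: Campaign Red 202/455 = 44.4%, the static ad 160/313 = 51.1% → the static ad
Campaign Red wins each device group but the static ad wins overall — the comparison reverses. Campaign Red's impressions skew toward mobile, which has a lower base rate.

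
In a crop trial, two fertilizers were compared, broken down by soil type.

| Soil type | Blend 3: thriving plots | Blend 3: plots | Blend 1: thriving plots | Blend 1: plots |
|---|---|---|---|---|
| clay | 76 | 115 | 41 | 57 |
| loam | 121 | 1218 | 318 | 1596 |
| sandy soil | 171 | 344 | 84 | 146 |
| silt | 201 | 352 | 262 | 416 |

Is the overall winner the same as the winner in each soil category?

Clay: Blend 3 76/115 = 66.1%, Blend 1 41/57 = 71.9% → Blend 1
Loam: Blend 3 121/1218 = 9.9%, Blend 1 318/1596 = 19.9% → Blend 1
Sandy soil: Blend 3 171/344 = 49.7%, Blend 1 84/146 = 57.5% → Blend 1
Silt: Blend 3 201/352 = 57.1%, Blend 1 262/416 = 63.0% → Blend 1
Overall: Blend 3 569/2029 = 28.0%, Blend 1 705/2215 = 31.8% → Blend 1
Blend 1 wins overall and in every soil group — no reversal.

Yes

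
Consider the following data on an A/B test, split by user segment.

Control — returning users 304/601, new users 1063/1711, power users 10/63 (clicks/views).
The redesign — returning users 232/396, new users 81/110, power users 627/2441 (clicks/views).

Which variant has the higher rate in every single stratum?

the redesign

Returning users: Control 304/601 = 50.6%, the redesign 232/396 = 58.6% → the redesign
New users: Control 1063/1711 = 62.1%, the redesign 81/110 = 73.6% → the redesign
Power users: Control 10/63 = 15.9%, the redesign 627/2441 = 25.7% → the redesign
The redesign has the higher rate in all 3 groups.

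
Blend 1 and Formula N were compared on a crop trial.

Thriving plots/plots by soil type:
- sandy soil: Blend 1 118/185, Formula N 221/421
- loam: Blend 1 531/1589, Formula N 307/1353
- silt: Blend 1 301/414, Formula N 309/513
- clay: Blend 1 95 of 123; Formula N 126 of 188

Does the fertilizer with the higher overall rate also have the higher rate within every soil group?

Sandy soil: Blend 1 118/185 = 63.8%, Formula N 221/421 = 52.5% → Blend 1
Loam: Blend 1 531/1589 = 33.4%, Formula N 307/1353 = 22.7% → Blend 1
Silt: Blend 1 301/414 = 72.7%, Formula N 309/513 = 60.2% → Blend 1
Clay: Blend 1 95/123 = 77.2%, Formula N 126/188 = 67.0% → Blend 1
Overall: Blend 1 1045/2311 = 45.2%, Formula N 963/2475 = 38.9% → Blend 1
Blend 1 wins overall and in every soil group — no reversal.

Yes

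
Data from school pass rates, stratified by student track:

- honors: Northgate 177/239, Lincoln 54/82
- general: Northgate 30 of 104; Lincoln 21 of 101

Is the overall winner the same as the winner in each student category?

Honors: Northgate 177/239 = 74.1%, Lincoln 54/82 = 65.9% → Northgate
General: Northgate 30/104 = 28.8%, Lincoln 21/101 = 20.8% → Northgate
Overall: Northgate 207/343 = 60.3%, Lincoln 75/183 = 41.0% → Northgate
Northgate wins overall and in every student group — no reversal.

Yes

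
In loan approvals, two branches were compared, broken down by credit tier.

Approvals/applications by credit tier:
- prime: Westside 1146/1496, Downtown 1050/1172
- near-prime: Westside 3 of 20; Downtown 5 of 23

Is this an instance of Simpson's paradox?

No

Prime: Westside 1146/1496 = 76.6%, Downtown 1050/1172 = 89.6% → Downtown
Near-prime: Westside 3/20 = 15.0%, Downtown 5/23 = 21.7% → Downtown
Overall: Westside 1149/1516 = 75.8%, Downtown 1055/1195 = 88.3% → Downtown
Downtown wins overall and in every credit group — no reversal.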